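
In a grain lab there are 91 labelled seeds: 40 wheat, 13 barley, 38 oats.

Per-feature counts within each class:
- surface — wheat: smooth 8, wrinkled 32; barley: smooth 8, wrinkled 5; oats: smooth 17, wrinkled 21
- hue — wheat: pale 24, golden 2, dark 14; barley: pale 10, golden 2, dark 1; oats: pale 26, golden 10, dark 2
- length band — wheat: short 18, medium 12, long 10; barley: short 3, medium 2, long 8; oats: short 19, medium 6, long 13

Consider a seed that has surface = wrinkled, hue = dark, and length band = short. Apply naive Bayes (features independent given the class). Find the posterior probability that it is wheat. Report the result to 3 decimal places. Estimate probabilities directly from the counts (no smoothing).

0.887

wheat: (40/91) × (32/40) × (14/40) × (18/40) ≈ 0.0553846
barley: (13/91) × (5/13) × (1/13) × (3/13) ≈ 0.000975356
oats: (38/91) × (21/38) × (2/38) × (19/38) ≈ 0.00607287
P(wheat | x) = 0.0553846 / 0.062432826 ≈ 0.887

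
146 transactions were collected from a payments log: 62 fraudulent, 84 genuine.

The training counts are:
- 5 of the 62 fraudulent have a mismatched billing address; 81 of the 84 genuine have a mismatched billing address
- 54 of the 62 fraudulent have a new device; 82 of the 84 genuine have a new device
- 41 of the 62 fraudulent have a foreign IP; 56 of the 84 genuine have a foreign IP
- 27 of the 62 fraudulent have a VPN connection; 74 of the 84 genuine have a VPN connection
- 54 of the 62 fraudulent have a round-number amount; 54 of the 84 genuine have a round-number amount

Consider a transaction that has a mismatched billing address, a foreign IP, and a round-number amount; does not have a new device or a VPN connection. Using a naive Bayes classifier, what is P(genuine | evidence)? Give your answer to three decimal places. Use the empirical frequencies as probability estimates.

0.319

fraudulent: (62/146) × (5/62) × (8/62) × (41/62) × (35/62) × (54/62) ≈ 0.00143677
genuine: (84/146) × (81/84) × (2/84) × (56/84) × (10/84) × (54/84) ≈ 0.000673949
P(genuine | x) = 0.000673949 / 0.002110719 ≈ 0.319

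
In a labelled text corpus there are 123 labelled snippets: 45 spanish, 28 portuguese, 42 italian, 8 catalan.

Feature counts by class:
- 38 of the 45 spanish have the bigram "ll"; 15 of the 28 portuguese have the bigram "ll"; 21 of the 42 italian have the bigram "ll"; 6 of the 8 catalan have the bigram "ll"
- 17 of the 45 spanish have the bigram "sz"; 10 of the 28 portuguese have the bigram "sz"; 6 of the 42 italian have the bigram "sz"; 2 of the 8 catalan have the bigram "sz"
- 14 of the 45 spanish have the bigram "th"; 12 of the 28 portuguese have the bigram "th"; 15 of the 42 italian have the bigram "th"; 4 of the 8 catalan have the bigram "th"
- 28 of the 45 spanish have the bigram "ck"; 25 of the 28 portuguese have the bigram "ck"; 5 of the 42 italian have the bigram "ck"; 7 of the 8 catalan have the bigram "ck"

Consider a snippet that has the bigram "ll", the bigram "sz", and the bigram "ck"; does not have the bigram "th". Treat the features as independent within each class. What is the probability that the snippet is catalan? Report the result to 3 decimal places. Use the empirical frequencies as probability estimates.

spanish: (45/123) × (38/45) × (17/45) × (31/45) × (28/45) ≈ 0.0500276
portuguese: (28/123) × (15/28) × (10/28) × (16/28) × (25/28) ≈ 0.0222214
italian: (42/123) × (21/42) × (6/42) × (27/42) × (5/42) ≈ 0.0018666
catalan: (8/123) × (6/8) × (2/8) × (4/8) × (7/8) ≈ 0.00533537
P(catalan | x) = 0.00533537 / 0.07945097 ≈ 0.067

0.067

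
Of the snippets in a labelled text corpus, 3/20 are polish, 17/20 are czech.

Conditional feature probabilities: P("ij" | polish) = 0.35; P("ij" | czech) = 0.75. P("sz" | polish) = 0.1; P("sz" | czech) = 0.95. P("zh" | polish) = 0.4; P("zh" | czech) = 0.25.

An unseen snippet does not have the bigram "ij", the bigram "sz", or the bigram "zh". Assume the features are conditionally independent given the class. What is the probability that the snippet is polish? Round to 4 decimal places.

polish: 0.15 × (1−0.35) × (1−0.1) × (1−0.4) = 0.05265
czech: 0.85 × (1−0.75) × (1−0.95) × (1−0.25) = 0.00796875
P(polish | x) = 0.05265 / 0.06061875 ≈ 0.8685

0.8685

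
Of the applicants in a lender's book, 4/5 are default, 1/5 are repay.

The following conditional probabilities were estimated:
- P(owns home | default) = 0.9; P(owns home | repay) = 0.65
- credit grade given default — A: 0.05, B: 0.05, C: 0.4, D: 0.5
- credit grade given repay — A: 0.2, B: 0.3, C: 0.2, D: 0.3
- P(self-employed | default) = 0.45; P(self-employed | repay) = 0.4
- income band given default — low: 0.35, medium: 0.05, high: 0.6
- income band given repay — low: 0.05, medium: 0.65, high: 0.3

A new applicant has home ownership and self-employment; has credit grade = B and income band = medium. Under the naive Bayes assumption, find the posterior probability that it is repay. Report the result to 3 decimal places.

default: 0.8 × 0.9 × 0.05 × 0.45 × 0.05 = 0.00081
repay: 0.2 × 0.65 × 0.3 × 0.4 × 0.65 = 0.01014
P(repay | x) = 0.01014 / 0.01095 ≈ 0.926

0.926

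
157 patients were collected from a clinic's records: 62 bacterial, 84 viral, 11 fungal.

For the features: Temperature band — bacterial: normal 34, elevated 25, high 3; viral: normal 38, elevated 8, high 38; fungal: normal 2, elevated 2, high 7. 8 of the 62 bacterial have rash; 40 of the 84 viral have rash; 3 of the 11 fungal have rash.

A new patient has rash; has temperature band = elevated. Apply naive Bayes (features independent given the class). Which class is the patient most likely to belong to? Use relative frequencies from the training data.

viral

bacterial: (62/157) × (25/62) × (8/62) ≈ 0.0205465
viral: (84/157) × (8/84) × (40/84) ≈ 0.0242645
fungal: (11/157) × (2/11) × (3/11) ≈ 0.00347423
Highest score → viral.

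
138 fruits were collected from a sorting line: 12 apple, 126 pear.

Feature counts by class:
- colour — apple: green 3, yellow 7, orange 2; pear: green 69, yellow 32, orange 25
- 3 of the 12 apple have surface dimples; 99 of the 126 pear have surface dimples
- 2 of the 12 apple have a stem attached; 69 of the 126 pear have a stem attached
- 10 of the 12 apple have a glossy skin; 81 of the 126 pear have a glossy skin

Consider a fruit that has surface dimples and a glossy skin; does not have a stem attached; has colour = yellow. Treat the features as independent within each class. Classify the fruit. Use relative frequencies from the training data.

apple: (12/138) × (7/12) × (3/12) × (10/12) × (10/12) ≈ 0.00880636
pear: (126/138) × (32/126) × (99/126) × (57/126) × (81/126) ≈ 0.0529852
Highest score → pear.

pear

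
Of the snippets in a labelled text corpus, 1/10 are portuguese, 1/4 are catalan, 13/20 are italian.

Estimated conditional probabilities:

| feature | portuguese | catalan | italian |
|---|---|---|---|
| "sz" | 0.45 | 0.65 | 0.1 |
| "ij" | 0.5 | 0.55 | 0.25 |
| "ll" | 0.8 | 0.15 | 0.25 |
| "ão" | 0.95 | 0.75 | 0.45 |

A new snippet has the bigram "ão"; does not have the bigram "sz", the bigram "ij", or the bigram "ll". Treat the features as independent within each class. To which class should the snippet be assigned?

italian

portuguese: 0.1 × (1−0.45) × (1−0.5) × (1−0.8) × 0.95 = 0.005225
catalan: 0.25 × (1−0.65) × (1−0.55) × (1−0.15) × 0.75 = 0.0251015625
italian: 0.65 × (1−0.1) × (1−0.25) × (1−0.25) × 0.45 = 0.148078125
Highest score → italian.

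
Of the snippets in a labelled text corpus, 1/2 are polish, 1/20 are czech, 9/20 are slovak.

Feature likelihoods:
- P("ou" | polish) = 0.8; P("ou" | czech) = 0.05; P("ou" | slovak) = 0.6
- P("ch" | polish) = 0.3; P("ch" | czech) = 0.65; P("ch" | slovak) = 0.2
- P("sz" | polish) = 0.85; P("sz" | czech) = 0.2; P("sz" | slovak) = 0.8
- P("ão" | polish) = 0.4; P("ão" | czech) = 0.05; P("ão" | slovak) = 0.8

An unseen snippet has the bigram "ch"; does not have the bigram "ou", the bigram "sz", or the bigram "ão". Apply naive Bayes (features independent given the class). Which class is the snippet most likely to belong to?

czech

polish: 0.5 × (1−0.8) × 0.3 × (1−0.85) × (1−0.4) = 0.0027
czech: 0.05 × (1−0.05) × 0.65 × (1−0.2) × (1−0.05) = 0.023465
slovak: 0.45 × (1−0.6) × 0.2 × (1−0.8) × (1−0.8) = 0.00144
Highest score → czech.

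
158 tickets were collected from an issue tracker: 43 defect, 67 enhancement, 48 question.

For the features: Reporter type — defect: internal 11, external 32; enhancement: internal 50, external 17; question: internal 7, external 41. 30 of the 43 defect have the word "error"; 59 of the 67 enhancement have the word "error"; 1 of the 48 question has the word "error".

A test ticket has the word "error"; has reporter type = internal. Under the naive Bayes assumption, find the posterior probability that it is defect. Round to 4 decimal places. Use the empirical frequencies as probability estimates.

defect: (43/158) × (11/43) × (30/43) ≈ 0.0485723
enhancement: (67/158) × (50/67) × (59/67) ≈ 0.27867
question: (48/158) × (7/48) × (1/48) ≈ 0.000922996
P(defect | x) = 0.0485723 / 0.328165296 ≈ 0.1480

0.1480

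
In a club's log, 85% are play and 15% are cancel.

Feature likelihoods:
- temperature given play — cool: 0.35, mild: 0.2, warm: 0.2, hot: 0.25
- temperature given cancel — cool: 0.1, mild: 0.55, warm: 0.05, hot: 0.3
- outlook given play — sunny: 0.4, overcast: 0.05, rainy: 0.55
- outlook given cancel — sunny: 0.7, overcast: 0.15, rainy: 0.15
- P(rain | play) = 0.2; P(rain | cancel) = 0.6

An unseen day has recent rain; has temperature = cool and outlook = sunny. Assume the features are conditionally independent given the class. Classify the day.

play: 0.85 × 0.35 × 0.4 × 0.2 = 0.0238
cancel: 0.15 × 0.1 × 0.7 × 0.6 = 0.0063
Highest score → play.

play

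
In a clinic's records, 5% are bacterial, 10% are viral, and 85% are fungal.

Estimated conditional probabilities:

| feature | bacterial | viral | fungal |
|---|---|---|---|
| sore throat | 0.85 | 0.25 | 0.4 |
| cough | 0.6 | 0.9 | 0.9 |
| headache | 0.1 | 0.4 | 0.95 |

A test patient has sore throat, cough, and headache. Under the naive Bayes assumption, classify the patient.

fungal

bacterial: 0.05 × 0.85 × 0.6 × 0.1 = 0.00255
viral: 0.1 × 0.25 × 0.9 × 0.4 = 0.009
fungal: 0.85 × 0.4 × 0.9 × 0.95 = 0.2907
Highest score → fungal.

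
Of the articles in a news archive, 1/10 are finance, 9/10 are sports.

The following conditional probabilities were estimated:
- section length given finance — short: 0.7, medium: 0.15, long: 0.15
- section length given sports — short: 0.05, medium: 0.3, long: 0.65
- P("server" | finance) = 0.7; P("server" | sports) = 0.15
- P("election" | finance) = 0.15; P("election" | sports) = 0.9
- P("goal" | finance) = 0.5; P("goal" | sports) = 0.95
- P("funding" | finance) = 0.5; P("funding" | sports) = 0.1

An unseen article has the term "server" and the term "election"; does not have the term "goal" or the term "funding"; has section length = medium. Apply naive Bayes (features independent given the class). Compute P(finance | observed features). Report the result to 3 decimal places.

finance: 0.1 × 0.15 × 0.7 × 0.15 × (1−0.5) × (1−0.5) = 0.00039375
sports: 0.9 × 0.3 × 0.15 × 0.9 × (1−0.95) × (1−0.1) = 0.00164025
P(finance | x) = 0.00039375 / 0.002034 ≈ 0.194

0.194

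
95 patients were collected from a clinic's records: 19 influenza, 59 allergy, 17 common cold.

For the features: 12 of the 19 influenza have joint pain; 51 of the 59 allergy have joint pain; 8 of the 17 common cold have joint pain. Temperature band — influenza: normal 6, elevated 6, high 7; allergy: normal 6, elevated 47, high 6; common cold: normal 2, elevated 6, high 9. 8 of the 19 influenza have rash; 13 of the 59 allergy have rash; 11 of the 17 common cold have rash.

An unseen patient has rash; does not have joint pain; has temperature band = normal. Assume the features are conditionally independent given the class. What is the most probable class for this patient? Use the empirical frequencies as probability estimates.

influenza

influenza: (19/95) × (7/19) × (6/19) × (8/19) ≈ 0.00979735
allergy: (59/95) × (8/59) × (6/59) × (13/59) ≈ 0.00188694
common cold: (17/95) × (9/17) × (2/17) × (11/17) ≈ 0.0072118
Highest score → influenza.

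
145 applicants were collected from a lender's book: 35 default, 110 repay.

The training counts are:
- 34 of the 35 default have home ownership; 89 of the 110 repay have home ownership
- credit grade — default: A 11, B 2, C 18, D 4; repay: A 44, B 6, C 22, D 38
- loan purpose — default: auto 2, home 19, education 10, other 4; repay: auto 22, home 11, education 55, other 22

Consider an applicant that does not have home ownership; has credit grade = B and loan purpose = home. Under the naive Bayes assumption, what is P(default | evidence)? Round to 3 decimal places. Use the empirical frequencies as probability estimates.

default: (35/145) × (1/35) × (2/35) × (19/35) ≈ 0.000213934
repay: (110/145) × (21/110) × (6/110) × (11/110) ≈ 0.000789969
P(default | x) = 0.000213934 / 0.001003903 ≈ 0.213

0.213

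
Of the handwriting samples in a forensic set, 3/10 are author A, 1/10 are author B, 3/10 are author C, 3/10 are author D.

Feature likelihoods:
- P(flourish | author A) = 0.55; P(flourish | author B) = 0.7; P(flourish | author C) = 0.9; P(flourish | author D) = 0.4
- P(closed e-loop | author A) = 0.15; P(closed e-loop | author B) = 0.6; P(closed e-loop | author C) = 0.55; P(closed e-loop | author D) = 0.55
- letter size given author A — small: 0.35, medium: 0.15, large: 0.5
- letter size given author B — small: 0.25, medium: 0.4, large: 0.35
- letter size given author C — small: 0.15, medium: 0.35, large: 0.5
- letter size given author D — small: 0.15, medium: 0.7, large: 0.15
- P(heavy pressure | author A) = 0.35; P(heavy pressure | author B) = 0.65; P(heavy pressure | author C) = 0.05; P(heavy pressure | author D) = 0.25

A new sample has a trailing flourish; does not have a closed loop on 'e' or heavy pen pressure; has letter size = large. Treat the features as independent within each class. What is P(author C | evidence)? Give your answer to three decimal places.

0.512

author A: 0.3 × 0.55 × (1−0.15) × 0.5 × (1−0.35) = 0.04558125
author B: 0.1 × 0.7 × (1−0.6) × 0.35 × (1−0.65) = 0.00343
author C: 0.3 × 0.9 × (1−0.55) × 0.5 × (1−0.05) = 0.0577125
author D: 0.3 × 0.4 × (1−0.55) × 0.15 × (1−0.25) = 0.006075
P(author C | x) = 0.0577125 / 0.11279875 ≈ 0.512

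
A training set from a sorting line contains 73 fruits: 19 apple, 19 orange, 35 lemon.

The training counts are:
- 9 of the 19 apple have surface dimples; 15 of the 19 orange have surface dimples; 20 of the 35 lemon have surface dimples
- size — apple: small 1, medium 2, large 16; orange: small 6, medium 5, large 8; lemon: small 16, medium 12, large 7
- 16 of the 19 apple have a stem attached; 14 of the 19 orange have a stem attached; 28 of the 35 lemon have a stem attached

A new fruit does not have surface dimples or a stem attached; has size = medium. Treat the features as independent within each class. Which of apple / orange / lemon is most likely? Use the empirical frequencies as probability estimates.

lemon

apple: (19/73) × (10/19) × (2/19) × (3/19) ≈ 0.00227678
orange: (19/73) × (4/19) × (5/19) × (5/19) ≈ 0.00379463
lemon: (35/73) × (15/35) × (12/35) × (7/35) ≈ 0.01409
Highest score → lemon.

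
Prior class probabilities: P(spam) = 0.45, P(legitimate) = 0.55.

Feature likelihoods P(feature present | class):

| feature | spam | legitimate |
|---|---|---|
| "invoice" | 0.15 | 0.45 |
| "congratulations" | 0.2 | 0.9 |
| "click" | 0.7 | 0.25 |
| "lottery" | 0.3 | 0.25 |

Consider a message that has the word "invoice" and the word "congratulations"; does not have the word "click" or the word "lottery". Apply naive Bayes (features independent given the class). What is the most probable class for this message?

legitimate

spam: 0.45 × 0.15 × 0.2 × (1−0.7) × (1−0.3) = 0.002835
legitimate: 0.55 × 0.45 × 0.9 × (1−0.25) × (1−0.25) = 0.125296875
Highest score → legitimate.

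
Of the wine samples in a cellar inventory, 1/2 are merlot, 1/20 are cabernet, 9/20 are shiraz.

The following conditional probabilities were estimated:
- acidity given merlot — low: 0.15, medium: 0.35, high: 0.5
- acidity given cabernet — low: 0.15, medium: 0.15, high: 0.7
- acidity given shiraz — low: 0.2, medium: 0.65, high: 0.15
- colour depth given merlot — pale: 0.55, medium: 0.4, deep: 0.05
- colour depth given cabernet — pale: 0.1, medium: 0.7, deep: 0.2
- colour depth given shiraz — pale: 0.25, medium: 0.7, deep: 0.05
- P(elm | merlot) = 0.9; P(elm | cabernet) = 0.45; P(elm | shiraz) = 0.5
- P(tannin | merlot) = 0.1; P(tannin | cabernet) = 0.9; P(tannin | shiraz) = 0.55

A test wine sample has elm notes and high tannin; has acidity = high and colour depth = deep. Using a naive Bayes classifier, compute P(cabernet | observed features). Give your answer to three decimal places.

merlot: 0.5 × 0.5 × 0.05 × 0.9 × 0.1 = 0.001125
cabernet: 0.05 × 0.7 × 0.2 × 0.45 × 0.9 = 0.002835
shiraz: 0.45 × 0.15 × 0.05 × 0.5 × 0.55 = 0.000928125
P(cabernet | x) = 0.002835 / 0.004888125 ≈ 0.580

0.580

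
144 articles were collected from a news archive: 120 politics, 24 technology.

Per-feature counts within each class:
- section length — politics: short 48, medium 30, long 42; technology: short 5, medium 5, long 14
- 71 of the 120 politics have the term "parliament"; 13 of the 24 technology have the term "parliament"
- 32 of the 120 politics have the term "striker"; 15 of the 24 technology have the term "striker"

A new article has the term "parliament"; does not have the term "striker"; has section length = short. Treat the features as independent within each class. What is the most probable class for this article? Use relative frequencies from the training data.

politics

politics: (120/144) × (48/120) × (71/120) × (88/120) ≈ 0.14463
technology: (24/144) × (5/24) × (13/24) × (9/24) ≈ 0.00705295
Highest score → politics.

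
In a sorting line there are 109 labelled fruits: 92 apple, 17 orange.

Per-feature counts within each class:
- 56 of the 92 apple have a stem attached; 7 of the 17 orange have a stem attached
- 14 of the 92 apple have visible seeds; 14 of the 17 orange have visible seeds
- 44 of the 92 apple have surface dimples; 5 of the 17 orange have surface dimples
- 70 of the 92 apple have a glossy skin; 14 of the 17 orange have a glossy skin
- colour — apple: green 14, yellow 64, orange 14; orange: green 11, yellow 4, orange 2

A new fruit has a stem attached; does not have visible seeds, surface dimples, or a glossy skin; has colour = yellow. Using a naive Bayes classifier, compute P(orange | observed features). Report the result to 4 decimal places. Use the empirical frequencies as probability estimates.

0.0087

apple: (92/109) × (56/92) × (78/92) × (48/92) × (22/92) × (64/92) ≈ 0.037805
orange: (17/109) × (7/17) × (3/17) × (12/17) × (3/17) × (4/17) ≈ 0.000332169
P(orange | x) = 0.000332169 / 0.038137169 ≈ 0.0087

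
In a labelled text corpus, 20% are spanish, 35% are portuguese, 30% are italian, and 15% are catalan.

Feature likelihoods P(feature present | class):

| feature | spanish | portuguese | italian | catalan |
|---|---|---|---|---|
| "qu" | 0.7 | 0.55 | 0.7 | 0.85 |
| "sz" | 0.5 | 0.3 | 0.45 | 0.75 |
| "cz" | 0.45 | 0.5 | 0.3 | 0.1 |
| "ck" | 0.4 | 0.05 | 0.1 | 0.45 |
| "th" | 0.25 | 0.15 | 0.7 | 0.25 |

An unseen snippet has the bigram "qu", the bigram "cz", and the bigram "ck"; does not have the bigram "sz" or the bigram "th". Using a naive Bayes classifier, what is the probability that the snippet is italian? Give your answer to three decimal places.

spanish: 0.2 × 0.7 × (1−0.5) × 0.45 × 0.4 × (1−0.25) = 0.00945
portuguese: 0.35 × 0.55 × (1−0.3) × 0.5 × 0.05 × (1−0.15) = 0.0028634375
italian: 0.3 × 0.7 × (1−0.45) × 0.3 × 0.1 × (1−0.7) = 0.0010395
catalan: 0.15 × 0.85 × (1−0.75) × 0.1 × 0.45 × (1−0.25) = 0.00107578125
P(italian | x) = 0.0010395 / 0.01442871875 ≈ 0.072

0.072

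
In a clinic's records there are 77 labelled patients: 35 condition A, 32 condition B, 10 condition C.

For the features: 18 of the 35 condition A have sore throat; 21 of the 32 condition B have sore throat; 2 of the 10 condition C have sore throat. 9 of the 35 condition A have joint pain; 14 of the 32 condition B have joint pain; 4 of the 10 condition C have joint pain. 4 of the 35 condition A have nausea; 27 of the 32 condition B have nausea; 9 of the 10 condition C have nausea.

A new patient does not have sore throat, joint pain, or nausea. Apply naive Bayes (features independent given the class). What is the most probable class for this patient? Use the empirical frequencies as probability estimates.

condition A: (35/77) × (17/35) × (26/35) × (31/35) ≈ 0.145264
condition B: (32/77) × (11/32) × (18/32) × (5/32) ≈ 0.0125558
condition C: (10/77) × (8/10) × (6/10) × (1/10) ≈ 0.00623377
Highest score → condition A.

condition A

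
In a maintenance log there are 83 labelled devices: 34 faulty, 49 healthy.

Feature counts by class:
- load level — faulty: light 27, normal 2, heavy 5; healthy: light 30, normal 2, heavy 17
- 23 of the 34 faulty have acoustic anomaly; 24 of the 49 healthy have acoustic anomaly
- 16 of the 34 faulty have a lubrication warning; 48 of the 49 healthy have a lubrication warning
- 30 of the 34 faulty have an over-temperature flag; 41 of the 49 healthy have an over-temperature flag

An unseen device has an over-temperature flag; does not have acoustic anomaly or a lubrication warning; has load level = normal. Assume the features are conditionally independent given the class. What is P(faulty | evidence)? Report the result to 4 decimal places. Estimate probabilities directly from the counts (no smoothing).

faulty: (34/83) × (2/34) × (11/34) × (18/34) × (30/34) ≈ 0.00364168
healthy: (49/83) × (2/49) × (25/49) × (1/49) × (41/49) ≈ 0.000209936
P(faulty | x) = 0.00364168 / 0.003851616 ≈ 0.9455

0.9455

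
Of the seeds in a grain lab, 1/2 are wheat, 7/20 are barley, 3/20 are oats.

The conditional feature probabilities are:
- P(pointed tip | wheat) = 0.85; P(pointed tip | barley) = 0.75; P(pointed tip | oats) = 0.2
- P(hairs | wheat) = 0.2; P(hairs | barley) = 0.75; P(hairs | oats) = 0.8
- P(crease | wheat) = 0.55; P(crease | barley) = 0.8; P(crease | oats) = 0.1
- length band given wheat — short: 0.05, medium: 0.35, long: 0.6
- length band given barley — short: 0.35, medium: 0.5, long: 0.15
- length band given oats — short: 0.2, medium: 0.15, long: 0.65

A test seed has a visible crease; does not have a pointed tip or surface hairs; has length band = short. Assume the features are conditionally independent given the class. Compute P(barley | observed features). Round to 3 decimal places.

0.742

wheat: 0.5 × (1−0.85) × (1−0.2) × 0.55 × 0.05 = 0.00165
barley: 0.35 × (1−0.75) × (1−0.75) × 0.8 × 0.35 = 0.006125
oats: 0.15 × (1−0.2) × (1−0.8) × 0.1 × 0.2 = 0.00048
P(barley | x) = 0.006125 / 0.008255 ≈ 0.742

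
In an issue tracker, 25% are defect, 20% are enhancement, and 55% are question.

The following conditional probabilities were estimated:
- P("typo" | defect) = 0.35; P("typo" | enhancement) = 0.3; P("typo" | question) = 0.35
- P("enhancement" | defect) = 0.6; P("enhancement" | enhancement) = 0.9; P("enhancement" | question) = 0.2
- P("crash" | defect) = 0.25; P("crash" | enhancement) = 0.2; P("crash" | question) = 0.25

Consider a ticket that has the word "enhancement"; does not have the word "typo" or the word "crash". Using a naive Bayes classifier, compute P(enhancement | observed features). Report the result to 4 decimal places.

defect: 0.25 × (1−0.35) × 0.6 × (1−0.25) = 0.073125
enhancement: 0.2 × (1−0.3) × 0.9 × (1−0.2) = 0.1008
question: 0.55 × (1−0.35) × 0.2 × (1−0.25) = 0.053625
P(enhancement | x) = 0.1008 / 0.22755 ≈ 0.4430

0.4430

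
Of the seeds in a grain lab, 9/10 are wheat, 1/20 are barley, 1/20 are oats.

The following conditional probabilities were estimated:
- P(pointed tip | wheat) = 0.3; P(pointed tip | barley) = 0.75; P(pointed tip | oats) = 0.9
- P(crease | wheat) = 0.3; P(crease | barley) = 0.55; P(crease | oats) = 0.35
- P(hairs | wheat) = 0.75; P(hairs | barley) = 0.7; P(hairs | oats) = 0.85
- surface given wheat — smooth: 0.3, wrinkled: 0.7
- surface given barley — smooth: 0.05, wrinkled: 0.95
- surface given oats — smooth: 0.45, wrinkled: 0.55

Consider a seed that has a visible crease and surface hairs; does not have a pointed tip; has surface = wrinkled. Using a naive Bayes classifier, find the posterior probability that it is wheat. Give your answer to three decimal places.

wheat: 0.9 × (1−0.3) × 0.3 × 0.75 × 0.7 = 0.099225
barley: 0.05 × (1−0.75) × 0.55 × 0.7 × 0.95 = 0.004571875
oats: 0.05 × (1−0.9) × 0.35 × 0.85 × 0.55 = 0.000818125
P(wheat | x) = 0.099225 / 0.104615 ≈ 0.948

0.948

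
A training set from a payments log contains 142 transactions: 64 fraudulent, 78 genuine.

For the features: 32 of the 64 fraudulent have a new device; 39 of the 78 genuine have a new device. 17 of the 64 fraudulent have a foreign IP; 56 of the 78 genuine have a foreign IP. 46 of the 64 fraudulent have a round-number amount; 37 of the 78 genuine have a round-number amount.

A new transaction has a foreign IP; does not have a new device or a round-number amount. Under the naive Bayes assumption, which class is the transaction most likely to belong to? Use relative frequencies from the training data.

genuine

fraudulent: (64/142) × (32/64) × (17/64) × (18/64) ≈ 0.0168354
genuine: (78/142) × (39/78) × (56/78) × (41/78) ≈ 0.103648
Highest score → genuine.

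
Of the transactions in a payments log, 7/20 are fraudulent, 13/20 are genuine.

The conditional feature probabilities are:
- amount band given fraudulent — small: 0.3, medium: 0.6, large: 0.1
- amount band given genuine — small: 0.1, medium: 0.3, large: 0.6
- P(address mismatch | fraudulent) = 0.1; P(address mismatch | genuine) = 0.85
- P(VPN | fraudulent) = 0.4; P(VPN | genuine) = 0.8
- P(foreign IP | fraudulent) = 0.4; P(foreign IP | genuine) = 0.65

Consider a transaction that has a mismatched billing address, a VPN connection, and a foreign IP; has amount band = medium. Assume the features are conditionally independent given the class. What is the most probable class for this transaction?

fraudulent: 0.35 × 0.6 × 0.1 × 0.4 × 0.4 = 0.00336
genuine: 0.65 × 0.3 × 0.85 × 0.8 × 0.65 = 0.08619
Highest score → genuine.

genuine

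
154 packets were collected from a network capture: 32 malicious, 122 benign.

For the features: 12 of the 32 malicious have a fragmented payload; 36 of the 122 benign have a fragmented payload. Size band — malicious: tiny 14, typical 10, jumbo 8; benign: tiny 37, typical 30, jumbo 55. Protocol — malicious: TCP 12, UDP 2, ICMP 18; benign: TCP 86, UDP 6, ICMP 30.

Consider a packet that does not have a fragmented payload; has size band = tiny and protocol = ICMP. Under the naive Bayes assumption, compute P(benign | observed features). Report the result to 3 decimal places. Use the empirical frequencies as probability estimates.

malicious: (32/154) × (20/32) × (14/32) × (18/32) ≈ 0.0319602
benign: (122/154) × (86/122) × (37/122) × (30/122) ≈ 0.0416467
P(benign | x) = 0.0416467 / 0.0736069 ≈ 0.566

0.566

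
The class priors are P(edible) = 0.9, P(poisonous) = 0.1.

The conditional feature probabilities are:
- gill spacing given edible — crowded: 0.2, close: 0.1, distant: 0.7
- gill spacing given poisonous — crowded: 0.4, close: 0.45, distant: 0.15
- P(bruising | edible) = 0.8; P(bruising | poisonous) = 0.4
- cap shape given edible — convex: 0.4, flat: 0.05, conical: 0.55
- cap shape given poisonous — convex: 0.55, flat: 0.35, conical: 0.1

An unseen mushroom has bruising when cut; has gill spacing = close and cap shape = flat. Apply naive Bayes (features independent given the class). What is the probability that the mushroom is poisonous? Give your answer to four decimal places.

0.6364

edible: 0.9 × 0.1 × 0.8 × 0.05 = 0.0036
poisonous: 0.1 × 0.45 × 0.4 × 0.35 = 0.0063
P(poisonous | x) = 0.0063 / 0.0099 ≈ 0.6364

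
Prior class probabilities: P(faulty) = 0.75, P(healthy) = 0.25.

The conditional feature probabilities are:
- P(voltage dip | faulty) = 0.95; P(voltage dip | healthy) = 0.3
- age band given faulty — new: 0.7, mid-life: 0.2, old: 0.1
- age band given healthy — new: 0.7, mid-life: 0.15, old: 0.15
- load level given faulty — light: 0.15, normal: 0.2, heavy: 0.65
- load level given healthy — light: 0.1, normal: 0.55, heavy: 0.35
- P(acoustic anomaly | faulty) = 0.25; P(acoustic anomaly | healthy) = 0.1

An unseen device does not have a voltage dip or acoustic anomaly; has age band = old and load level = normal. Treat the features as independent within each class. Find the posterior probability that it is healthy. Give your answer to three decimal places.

0.959

faulty: 0.75 × (1−0.95) × 0.1 × 0.2 × (1−0.25) = 0.0005625
healthy: 0.25 × (1−0.3) × 0.15 × 0.55 × (1−0.1) = 0.01299375
P(healthy | x) = 0.01299375 / 0.01355625 ≈ 0.959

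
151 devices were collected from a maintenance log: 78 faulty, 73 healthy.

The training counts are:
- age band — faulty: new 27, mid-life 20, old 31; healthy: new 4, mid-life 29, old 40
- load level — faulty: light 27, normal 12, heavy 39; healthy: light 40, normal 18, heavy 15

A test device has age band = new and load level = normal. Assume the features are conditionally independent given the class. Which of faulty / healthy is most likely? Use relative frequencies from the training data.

faulty

faulty: (78/151) × (27/78) × (12/78) ≈ 0.0275089
healthy: (73/151) × (4/73) × (18/73) ≈ 0.0065318
Highest score → faulty.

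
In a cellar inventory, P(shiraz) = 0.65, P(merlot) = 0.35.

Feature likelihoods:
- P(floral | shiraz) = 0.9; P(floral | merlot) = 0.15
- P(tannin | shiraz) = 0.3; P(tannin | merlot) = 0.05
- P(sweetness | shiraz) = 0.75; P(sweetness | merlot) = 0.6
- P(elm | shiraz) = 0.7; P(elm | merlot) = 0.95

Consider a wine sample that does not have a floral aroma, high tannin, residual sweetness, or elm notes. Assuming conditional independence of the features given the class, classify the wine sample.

shiraz: 0.65 × (1−0.9) × (1−0.3) × (1−0.75) × (1−0.7) = 0.0034125
merlot: 0.35 × (1−0.15) × (1−0.05) × (1−0.6) × (1−0.95) = 0.0056525
Highest score → merlot.

merlot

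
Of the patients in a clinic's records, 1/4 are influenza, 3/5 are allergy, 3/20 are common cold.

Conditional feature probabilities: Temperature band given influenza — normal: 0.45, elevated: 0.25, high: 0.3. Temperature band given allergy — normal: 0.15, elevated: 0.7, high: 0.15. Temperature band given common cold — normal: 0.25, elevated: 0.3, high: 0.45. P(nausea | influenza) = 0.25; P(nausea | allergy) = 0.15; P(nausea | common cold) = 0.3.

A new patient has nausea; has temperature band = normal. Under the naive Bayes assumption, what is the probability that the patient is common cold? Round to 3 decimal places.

0.213

influenza: 0.25 × 0.45 × 0.25 = 0.028125
allergy: 0.6 × 0.15 × 0.15 = 0.0135
common cold: 0.15 × 0.25 × 0.3 = 0.01125
P(common cold | x) = 0.01125 / 0.052875 ≈ 0.213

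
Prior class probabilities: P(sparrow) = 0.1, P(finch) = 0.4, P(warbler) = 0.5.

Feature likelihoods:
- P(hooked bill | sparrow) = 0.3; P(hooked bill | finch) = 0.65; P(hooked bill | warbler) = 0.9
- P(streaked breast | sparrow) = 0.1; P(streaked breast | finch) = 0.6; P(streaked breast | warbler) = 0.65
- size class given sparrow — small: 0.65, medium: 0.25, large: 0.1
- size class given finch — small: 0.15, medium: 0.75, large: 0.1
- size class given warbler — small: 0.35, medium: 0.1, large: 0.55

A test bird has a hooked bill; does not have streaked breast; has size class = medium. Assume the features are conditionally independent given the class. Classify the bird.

finch

sparrow: 0.1 × 0.3 × (1−0.1) × 0.25 = 0.00675
finch: 0.4 × 0.65 × (1−0.6) × 0.75 = 0.078
warbler: 0.5 × 0.9 × (1−0.65) × 0.1 = 0.01575
Highest score → finch.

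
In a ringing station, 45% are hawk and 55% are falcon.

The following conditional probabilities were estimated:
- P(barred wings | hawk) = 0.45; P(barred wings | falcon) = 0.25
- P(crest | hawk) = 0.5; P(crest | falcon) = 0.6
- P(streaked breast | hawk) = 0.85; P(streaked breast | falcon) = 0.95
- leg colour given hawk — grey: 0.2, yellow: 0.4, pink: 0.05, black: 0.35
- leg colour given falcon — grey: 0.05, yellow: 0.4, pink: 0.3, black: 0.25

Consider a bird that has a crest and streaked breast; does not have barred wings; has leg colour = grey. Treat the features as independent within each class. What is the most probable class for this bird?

hawk: 0.45 × (1−0.45) × 0.5 × 0.85 × 0.2 = 0.0210375
falcon: 0.55 × (1−0.25) × 0.6 × 0.95 × 0.05 = 0.01175625
Highest score → hawk.

hawk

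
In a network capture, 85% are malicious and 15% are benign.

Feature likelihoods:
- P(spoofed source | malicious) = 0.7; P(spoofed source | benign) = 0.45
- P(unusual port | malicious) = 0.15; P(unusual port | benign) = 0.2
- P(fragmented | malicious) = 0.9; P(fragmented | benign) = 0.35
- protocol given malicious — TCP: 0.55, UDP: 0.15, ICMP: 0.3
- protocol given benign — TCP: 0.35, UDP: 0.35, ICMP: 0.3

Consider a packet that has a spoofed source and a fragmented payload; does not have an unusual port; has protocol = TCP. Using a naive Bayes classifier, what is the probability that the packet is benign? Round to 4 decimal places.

0.0257

malicious: 0.85 × 0.7 × (1−0.15) × 0.9 × 0.55 = 0.25034625
benign: 0.15 × 0.45 × (1−0.2) × 0.35 × 0.35 = 0.006615
P(benign | x) = 0.006615 / 0.25696125 ≈ 0.0257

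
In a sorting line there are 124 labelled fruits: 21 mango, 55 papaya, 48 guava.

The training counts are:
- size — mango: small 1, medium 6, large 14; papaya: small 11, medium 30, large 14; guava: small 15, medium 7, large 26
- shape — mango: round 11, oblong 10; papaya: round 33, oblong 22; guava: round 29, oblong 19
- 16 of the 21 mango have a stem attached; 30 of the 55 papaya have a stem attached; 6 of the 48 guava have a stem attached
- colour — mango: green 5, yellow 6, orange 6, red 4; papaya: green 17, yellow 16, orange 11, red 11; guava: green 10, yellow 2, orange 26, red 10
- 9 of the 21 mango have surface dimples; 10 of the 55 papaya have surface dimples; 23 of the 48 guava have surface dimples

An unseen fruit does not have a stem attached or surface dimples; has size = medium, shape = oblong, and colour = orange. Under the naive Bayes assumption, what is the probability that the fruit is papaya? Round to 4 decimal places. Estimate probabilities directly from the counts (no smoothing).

0.5289

mango: (21/124) × (6/21) × (10/21) × (5/21) × (6/21) × (12/21) ≈ 0.000895684
papaya: (55/124) × (30/55) × (22/55) × (25/55) × (11/55) × (45/55) ≈ 0.00719808
guava: (48/124) × (7/48) × (19/48) × (42/48) × (26/48) × (25/48) ≈ 0.00551604
P(papaya | x) = 0.00719808 / 0.013609804 ≈ 0.5289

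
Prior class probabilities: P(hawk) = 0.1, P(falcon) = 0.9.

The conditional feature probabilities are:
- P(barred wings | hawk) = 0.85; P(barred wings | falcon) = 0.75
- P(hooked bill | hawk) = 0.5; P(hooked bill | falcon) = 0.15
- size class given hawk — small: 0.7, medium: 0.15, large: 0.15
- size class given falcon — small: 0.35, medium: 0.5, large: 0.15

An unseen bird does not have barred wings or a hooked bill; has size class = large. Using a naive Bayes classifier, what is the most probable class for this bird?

hawk: 0.1 × (1−0.85) × (1−0.5) × 0.15 = 0.001125
falcon: 0.9 × (1−0.75) × (1−0.15) × 0.15 = 0.0286875
Highest score → falcon.

falcon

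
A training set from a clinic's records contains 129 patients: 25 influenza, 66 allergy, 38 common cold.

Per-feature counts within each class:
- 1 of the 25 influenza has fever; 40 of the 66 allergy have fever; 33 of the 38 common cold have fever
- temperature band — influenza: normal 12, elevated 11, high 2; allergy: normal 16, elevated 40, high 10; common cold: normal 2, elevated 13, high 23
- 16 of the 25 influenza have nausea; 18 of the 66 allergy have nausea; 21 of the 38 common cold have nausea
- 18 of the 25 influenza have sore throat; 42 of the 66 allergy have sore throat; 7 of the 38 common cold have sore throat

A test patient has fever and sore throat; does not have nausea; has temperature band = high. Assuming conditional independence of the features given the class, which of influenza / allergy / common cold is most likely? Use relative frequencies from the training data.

influenza: (25/129) × (1/25) × (2/25) × (9/25) × (18/25) ≈ 0.000160744
allergy: (66/129) × (40/66) × (10/66) × (48/66) × (42/66) ≈ 0.0217435
common cold: (38/129) × (33/38) × (23/38) × (17/38) × (7/38) ≈ 0.0127599
Highest score → allergy.

allergy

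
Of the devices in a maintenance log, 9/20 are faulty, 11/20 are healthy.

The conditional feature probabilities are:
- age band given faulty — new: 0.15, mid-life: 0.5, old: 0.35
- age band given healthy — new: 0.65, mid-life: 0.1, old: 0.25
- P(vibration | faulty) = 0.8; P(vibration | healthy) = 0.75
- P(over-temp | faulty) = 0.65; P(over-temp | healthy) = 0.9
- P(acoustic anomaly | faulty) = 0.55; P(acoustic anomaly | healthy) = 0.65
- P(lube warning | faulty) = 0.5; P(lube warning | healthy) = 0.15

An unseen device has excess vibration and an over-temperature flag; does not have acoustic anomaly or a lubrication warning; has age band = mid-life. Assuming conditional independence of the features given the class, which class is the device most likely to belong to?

faulty: 0.45 × 0.5 × 0.8 × 0.65 × (1−0.55) × (1−0.5) = 0.026325
healthy: 0.55 × 0.1 × 0.75 × 0.9 × (1−0.65) × (1−0.15) = 0.0110446875
Highest score → faulty.

faulty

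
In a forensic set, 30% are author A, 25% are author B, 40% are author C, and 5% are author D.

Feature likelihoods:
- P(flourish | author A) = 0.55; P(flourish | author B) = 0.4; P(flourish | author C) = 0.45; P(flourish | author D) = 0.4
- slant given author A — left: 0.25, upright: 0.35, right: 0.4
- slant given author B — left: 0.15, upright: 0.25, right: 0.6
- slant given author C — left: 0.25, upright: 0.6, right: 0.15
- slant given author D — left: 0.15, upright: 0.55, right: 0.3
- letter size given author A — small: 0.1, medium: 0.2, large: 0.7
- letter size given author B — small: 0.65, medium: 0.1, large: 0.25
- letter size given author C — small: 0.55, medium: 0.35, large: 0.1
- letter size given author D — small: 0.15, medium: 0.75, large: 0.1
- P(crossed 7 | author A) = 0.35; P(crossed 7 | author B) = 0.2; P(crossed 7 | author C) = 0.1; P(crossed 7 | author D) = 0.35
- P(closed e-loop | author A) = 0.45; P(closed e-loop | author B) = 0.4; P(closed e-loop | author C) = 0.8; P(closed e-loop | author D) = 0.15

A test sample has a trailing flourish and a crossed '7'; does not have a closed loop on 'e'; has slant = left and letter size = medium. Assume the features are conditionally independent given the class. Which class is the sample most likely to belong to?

author A: 0.3 × 0.55 × 0.25 × 0.2 × 0.35 × (1−0.45) = 0.001588125
author B: 0.25 × 0.4 × 0.15 × 0.1 × 0.2 × (1−0.4) = 0.00018
author C: 0.4 × 0.45 × 0.25 × 0.35 × 0.1 × (1−0.8) = 0.000315
author D: 0.05 × 0.4 × 0.15 × 0.75 × 0.35 × (1−0.15) = 0.000669375
Highest score → author A.

author A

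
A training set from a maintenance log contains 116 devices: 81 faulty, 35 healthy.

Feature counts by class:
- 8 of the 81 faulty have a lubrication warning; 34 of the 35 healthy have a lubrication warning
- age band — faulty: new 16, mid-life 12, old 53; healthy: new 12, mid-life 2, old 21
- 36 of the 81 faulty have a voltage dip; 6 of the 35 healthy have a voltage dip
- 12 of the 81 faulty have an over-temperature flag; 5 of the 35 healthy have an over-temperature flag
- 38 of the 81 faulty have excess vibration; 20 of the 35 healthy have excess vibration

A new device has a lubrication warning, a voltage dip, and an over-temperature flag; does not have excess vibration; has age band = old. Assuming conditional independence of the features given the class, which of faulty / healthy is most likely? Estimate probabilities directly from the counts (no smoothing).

healthy

faulty: (81/116) × (8/81) × (53/81) × (36/81) × (12/81) × (43/81) ≈ 0.00157732
healthy: (35/116) × (34/35) × (21/35) × (6/35) × (5/35) × (15/35) ≈ 0.00184578
Highest score → healthy.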